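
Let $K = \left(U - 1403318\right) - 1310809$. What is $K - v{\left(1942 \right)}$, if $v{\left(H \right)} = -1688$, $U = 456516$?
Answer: $-2255923$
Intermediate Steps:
$K = -2257611$ ($K = \left(456516 - 1403318\right) - 1310809 = -946802 - 1310809 = -2257611$)
$K - v{\left(1942 \right)} = -2257611 - -1688 = -2257611 + 1688 = -2255923$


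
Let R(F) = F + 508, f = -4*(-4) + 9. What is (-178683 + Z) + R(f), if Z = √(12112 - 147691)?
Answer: -178150 + I*√135579 ≈ -1.7815e+5 + 368.21*I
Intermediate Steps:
f = 25 (f = 16 + 9 = 25)
R(F) = 508 + F
Z = I*√135579 (Z = √(-135579) = I*√135579 ≈ 368.21*I)
(-178683 + Z) + R(f) = (-178683 + I*√135579) + (508 + 25) = (-178683 + I*√135579) + 533 = -178150 + I*√135579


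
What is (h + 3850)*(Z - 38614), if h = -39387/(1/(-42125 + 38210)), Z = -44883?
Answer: -12875567630635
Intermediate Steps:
h = 154200105 (h = -39387/(1/(-3915)) = -39387/(-1/3915) = -39387*(-3915) = 154200105)
(h + 3850)*(Z - 38614) = (154200105 + 3850)*(-44883 - 38614) = 154203955*(-83497) = -12875567630635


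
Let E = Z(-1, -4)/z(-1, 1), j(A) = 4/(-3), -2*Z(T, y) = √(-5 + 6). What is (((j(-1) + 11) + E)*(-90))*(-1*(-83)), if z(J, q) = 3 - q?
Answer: -140685/2 ≈ -70343.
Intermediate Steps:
Z(T, y) = -½ (Z(T, y) = -√(-5 + 6)/2 = -√1/2 = -½*1 = -½)
j(A) = -4/3 (j(A) = 4*(-⅓) = -4/3)
E = -¼ (E = -1/(2*(3 - 1*1)) = -1/(2*(3 - 1)) = -½/2 = -½*½ = -¼ ≈ -0.25000)
(((j(-1) + 11) + E)*(-90))*(-1*(-83)) = (((-4/3 + 11) - ¼)*(-90))*(-1*(-83)) = ((29/3 - ¼)*(-90))*83 = ((113/12)*(-90))*83 = -1695/2*83 = -140685/2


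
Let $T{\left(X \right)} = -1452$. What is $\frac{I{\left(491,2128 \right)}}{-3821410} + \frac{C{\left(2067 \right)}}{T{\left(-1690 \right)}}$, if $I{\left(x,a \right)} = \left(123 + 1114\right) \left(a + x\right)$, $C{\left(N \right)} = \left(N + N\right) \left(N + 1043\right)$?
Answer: $- \frac{4094631571013}{462390610} \approx -8855.3$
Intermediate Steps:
$C{\left(N \right)} = 2 N \left(1043 + N\right)$
$I{\left(x,a \right)} = 1237 a + 1237 x$ ($I{\left(x,a \right)} = 1237 \left(a + x\right) = 1237 a + 1237 x$)
$\frac{I{\left(491,2128 \right)}}{-3821410} + \frac{C{\left(2067 \right)}}{T{\left(-1690 \right)}} = \frac{1237 \cdot 2128 + 1237 \cdot 491}{-3821410} + \frac{2 \cdot 2067 \left(1043 + 2067\right)}{-1452} = \left(2632336 + 607367\right) \left(- \frac{1}{3821410}\right) + 2 \cdot 2067 \cdot 3110 \left(- \frac{1}{1452}\right) = 3239703 \left(- \frac{1}{3821410}\right) + 12856740 \left(- \frac{1}{1452}\right) = - \frac{3239703}{3821410} - \frac{1071395}{121} = - \frac{4094631571013}{462390610}$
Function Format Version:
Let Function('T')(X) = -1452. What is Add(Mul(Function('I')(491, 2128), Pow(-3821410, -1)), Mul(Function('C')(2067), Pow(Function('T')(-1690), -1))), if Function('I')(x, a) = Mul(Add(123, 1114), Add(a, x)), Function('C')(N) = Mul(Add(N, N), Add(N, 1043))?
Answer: Rational(-4094631571013, 462390610) ≈ -8855.3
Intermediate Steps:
Function('C')(N) = Mul(2, N, Add(1043, N)) (Function('C')(N) = Mul(Mul(2, N), Add(1043, N)) = Mul(2, N, Add(1043, N)))
Function('I')(x, a) = Add(Mul(1237, a), Mul(1237, x)) (Function('I')(x, a) = Mul(1237, Add(a, x)) = Add(Mul(1237, a), Mul(1237, x)))
Add(Mul(Function('I')(491, 2128), Pow(-3821410, -1)), Mul(Function('C')(2067), Pow(Function('T')(-1690), -1))) = Add(Mul(Add(Mul(1237, 2128), Mul(1237, 491)), Pow(-3821410, -1)), Mul(Mul(2, 2067, Add(1043, 2067)), Pow(-1452, -1))) = Add(Mul(Add(2632336, 607367), Rational(-1, 3821410)), Mul(Mul(2, 2067, 3110), Rational(-1, 1452))) = Add(Mul(3239703, Rational(-1, 3821410)), Mul(12856740, Rational(-1, 1452))) = Add(Rational(-3239703, 3821410), Rational(-1071395, 121)) = Rational(-4094631571013, 462390610)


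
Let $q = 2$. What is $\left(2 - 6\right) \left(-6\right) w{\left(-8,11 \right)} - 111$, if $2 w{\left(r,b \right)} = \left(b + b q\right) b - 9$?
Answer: $4137$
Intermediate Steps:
$w{\left(r,b \right)} = - \frac{9}{2} + \frac{3 b^{2}}{2}$ ($w{\left(r,b \right)} = \frac{\left(b + b 2\right) b - 9}{2} = \frac{\left(b + 2 b\right) b - 9}{2} = \frac{3 b b - 9}{2} = \frac{3 b^{2} - 9}{2} = \frac{-9 + 3 b^{2}}{2} = - \frac{9}{2} + \frac{3 b^{2}}{2}$)
$\left(2 - 6\right) \left(-6\right) w{\left(-8,11 \right)} - 111 = \left(2 - 6\right) \left(-6\right) \left(- \frac{9}{2} + \frac{3 \cdot 11^{2}}{2}\right) - 111 = \left(-4\right) \left(-6\right) \left(- \frac{9}{2} + \frac{3}{2} \cdot 121\right) - 111 = 24 \left(- \frac{9}{2} + \frac{363}{2}\right) - 111 = 24 \cdot 177 - 111 = 4248 - 111 = 4137$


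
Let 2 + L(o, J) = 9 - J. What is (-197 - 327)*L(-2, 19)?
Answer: 6288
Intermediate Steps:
L(o, J) = 7 - J (L(o, J) = -2 + (9 - J) = 7 - J)
(-197 - 327)*L(-2, 19) = (-197 - 327)*(7 - 1*19) = -524*(7 - 19) = -524*(-12) = 6288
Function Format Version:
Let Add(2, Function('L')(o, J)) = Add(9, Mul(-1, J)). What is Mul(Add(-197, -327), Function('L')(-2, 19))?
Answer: 6288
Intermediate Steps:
Function('L')(o, J) = Add(7, Mul(-1, J)) (Function('L')(o, J) = Add(-2, Add(9, Mul(-1, J))) = Add(7, Mul(-1, J)))
Mul(Add(-197, -327), Function('L')(-2, 19)) = Mul(Add(-197, -327), Add(7, Mul(-1, 19))) = Mul(-524, Add(7, -19)) = Mul(-524, -12) = 6288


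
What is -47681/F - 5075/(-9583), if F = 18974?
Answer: -51519139/25975406 ≈ -1.9834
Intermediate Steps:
-47681/F - 5075/(-9583) = -47681/18974 - 5075/(-9583) = -47681*1/18974 - 5075*(-1/9583) = -47681/18974 + 725/1369 = -51519139/25975406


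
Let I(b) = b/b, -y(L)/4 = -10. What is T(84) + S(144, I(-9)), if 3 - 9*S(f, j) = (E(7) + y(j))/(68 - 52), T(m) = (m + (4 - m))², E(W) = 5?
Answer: 769/48 ≈ 16.021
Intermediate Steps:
y(L) = 40 (y(L) = -4*(-10) = 40)
T(m) = 16 (T(m) = 4² = 16)
I(b) = 1
S(f, j) = 1/48 (S(f, j) = ⅓ - (5 + 40)/(9*(68 - 52)) = ⅓ - 5/16 = 1/48)
T(84) + S(144, I(-9)) = 16 + 1/48 = 769/48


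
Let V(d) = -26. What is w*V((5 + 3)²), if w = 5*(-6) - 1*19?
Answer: 1274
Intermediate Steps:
w = -49 (w = -30 - 19 = -49)
w*V((5 + 3)²) = -49*(-26) = 1274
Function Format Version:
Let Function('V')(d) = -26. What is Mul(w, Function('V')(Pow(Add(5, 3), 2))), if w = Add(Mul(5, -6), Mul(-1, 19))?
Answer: 1274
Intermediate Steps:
w = -49 (w = Add(-30, -19) = -49)
Mul(w, Function('V')(Pow(Add(5, 3), 2))) = Mul(-49, -26) = 1274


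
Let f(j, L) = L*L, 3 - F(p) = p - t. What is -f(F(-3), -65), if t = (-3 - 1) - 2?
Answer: -4225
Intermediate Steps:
t = -6 (t = -4 - 2 = -6)
F(p) = -3 - p (F(p) = 3 - (p - 1*(-6)) = 3 - (p + 6) = 3 - (6 + p) = 3 + (-6 - p) = -3 - p)
f(j, L) = L²
-f(F(-3), -65) = -1*(-65)² = -1*4225 = -4225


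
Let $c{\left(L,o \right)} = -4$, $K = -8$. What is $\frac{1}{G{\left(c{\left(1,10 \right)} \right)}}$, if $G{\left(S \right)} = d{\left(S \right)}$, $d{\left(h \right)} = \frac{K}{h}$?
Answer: $\frac{1}{2} \approx 0.5$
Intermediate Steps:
$d{\left(h \right)} = - \frac{8}{h}$
$G{\left(S \right)} = - \frac{8}{S}$
$\frac{1}{G{\left(c{\left(1,10 \right)} \right)}} = \frac{1}{\left(-8\right) \frac{1}{-4}} = \frac{1}{\left(-8\right) \left(- \frac{1}{4}\right)} = \frac{1}{2}$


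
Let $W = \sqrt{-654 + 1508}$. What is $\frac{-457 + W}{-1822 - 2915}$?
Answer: $\frac{457}{4737} - \frac{\sqrt{854}}{4737} \approx 0.090305$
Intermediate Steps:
$W = \sqrt{854} \approx 29.223$
$\frac{-457 + W}{-1822 - 2915} = \frac{-457 + \sqrt{854}}{-1822 - 2915} = \frac{-457 + \sqrt{854}}{-4737} = \left(-457 + \sqrt{854}\right) \left(- \frac{1}{4737}\right) = \frac{457}{4737} - \frac{\sqrt{854}}{4737}$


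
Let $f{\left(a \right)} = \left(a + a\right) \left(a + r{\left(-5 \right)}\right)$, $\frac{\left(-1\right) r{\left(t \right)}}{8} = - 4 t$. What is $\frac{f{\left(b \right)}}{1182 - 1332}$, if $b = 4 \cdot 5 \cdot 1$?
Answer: $\frac{112}{3} \approx 37.333$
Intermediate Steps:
$r{\left(t \right)} = 32 t$ ($r{\left(t \right)} = - 8 \left(- 4 t\right) = 32 t$)
$b = 20$ ($b = 20 \cdot 1 = 20$)
$f{\left(a \right)} = 2 a \left(-160 + a\right)$ ($f{\left(a \right)} = \left(a + a\right) \left(a + 32 \left(-5\right)\right) = 2 a \left(a - 160\right) = 2 a \left(-160 + a\right)$)
$\frac{f{\left(b \right)}}{1182 - 1332} = \frac{2 \cdot 20 \left(-160 + 20\right)}{1182 - 1332} = \frac{2 \cdot 20 \left(-140\right)}{-150} = \left(- \frac{1}{150}\right) \left(-5600\right) = \frac{112}{3}$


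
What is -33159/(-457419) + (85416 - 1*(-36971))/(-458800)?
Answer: -13589596651/69954612400 ≈ -0.19426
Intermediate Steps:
-33159/(-457419) + (85416 - 1*(-36971))/(-458800) = -33159*(-1/457419) + (85416 + 36971)*(-1/458800) = 11053/152473 + 122387*(-1/458800) = 11053/152473 - 122387/458800 = -13589596651/69954612400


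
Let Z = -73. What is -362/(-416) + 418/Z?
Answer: -73731/15184 ≈ -4.8558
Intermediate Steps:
-362/(-416) + 418/Z = -362/(-416) + 418/(-73) = -362*(-1/416) + 418*(-1/73) = 181/208 - 418/73 = -73731/15184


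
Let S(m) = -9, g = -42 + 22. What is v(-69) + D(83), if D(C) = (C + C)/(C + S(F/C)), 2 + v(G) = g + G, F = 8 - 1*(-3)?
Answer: -3284/37 ≈ -88.757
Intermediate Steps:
F = 11 (F = 8 + 3 = 11)
g = -20
v(G) = -22 + G (v(G) = -2 + (-20 + G) = -22 + G)
D(C) = 2*C/(-9 + C) (D(C) = (C + C)/(C - 9) = (2*C)/(-9 + C) = 2*C/(-9 + C))
v(-69) + D(83) = (-22 - 69) + 2*83/(-9 + 83) = -91 + 2*83/74 = -91 + 2*83*(1/74) = -91 + 83/37 = -3284/37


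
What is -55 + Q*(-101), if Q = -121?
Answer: 12166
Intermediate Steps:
-55 + Q*(-101) = -55 - 121*(-101) = -55 + 12221 = 12166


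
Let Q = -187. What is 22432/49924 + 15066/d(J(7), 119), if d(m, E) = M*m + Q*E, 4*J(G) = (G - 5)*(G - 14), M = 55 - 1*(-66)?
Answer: -561004/2608529 ≈ -0.21507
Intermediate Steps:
M = 121 (M = 55 + 66 = 121)
J(G) = (-14 + G)*(-5 + G)/4 (J(G) = ((G - 5)*(G - 14))/4 = ((-5 + G)*(-14 + G))/4 = ((-14 + G)*(-5 + G))/4 = (-14 + G)*(-5 + G)/4)
d(m, E) = -187*E + 121*m (d(m, E) = 121*m - 187*E = -187*E + 121*m)
22432/49924 + 15066/d(J(7), 119) = 22432/49924 + 15066/(-187*119 + 121*(35/2 - 19/4*7 + (1/4)*7**2)) = 22432*(1/49924) + 15066/(-22253 + 121*(35/2 - 133/4 + (1/4)*49)) = 5608/12481 + 15066/(-22253 + 121*(35/2 - 133/4 + 49/4)) = 5608/12481 + 15066/(-22253 + 121*(-7/2)) = 5608/12481 + 15066/(-22253 - 847/2) = 5608/12481 + 15066/(-45353/2) = 5608/12481 + 15066*(-2/45353) = 5608/12481 - 972/1463 = -561004/2608529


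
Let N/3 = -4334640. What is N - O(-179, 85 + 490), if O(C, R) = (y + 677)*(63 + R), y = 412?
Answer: -13698702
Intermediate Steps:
N = -13003920 (N = 3*(-4334640) = -13003920)
O(C, R) = 68607 + 1089*R (O(C, R) = (412 + 677)*(63 + R) = 1089*(63 + R) = 68607 + 1089*R)
N - O(-179, 85 + 490) = -13003920 - (68607 + 1089*(85 + 490)) = -13003920 - (68607 + 1089*575) = -13003920 - (68607 + 626175) = -13003920 - 1*694782 = -13003920 - 694782 = -13698702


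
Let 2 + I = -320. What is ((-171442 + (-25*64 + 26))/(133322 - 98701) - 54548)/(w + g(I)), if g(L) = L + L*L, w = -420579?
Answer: 21221116/123397413 ≈ 0.17197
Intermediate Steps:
I = -322 (I = -2 - 320 = -322)
g(L) = L + L²
((-171442 + (-25*64 + 26))/(133322 - 98701) - 54548)/(w + g(I)) = ((-171442 + (-25*64 + 26))/(133322 - 98701) - 54548)/(-420579 - 322*(1 - 322)) = ((-171442 + (-1600 + 26))/34621 - 54548)/(-420579 - 322*(-321)) = ((-171442 - 1574)*(1/34621) - 54548)/(-420579 + 103362) = (-173016*1/34621 - 54548)/(-317217) = (-1944/389 - 54548)*(-1/317217) = -21221116/389*(-1/317217) = 21221116/123397413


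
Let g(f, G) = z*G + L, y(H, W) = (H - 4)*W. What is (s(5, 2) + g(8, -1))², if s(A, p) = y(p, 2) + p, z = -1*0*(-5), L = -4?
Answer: 36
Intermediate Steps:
z = 0 (z = 0*(-5) = 0)
y(H, W) = W*(-4 + H) (y(H, W) = (-4 + H)*W = W*(-4 + H))
g(f, G) = -4 (g(f, G) = 0*G - 4 = 0 - 4 = -4)
s(A, p) = -8 + 3*p (s(A, p) = 2*(-4 + p) + p = (-8 + 2*p) + p = -8 + 3*p)
(s(5, 2) + g(8, -1))² = ((-8 + 3*2) - 4)² = ((-8 + 6) - 4)² = (-2 - 4)² = (-6)² = 36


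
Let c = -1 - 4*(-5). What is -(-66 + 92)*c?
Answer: -494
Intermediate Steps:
c = 19 (c = -1 + 20 = 19)
-(-66 + 92)*c = -(-66 + 92)*19 = -26*19 = -1*494 = -494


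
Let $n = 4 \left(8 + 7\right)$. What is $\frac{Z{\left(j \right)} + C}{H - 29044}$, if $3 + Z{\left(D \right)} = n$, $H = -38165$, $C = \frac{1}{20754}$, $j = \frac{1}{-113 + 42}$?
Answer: $- \frac{1182979}{1394855586} \approx -0.0008481$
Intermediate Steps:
$j = - \frac{1}{71}$ ($j = \frac{1}{-71} = - \frac{1}{71} \approx -0.014085$)
$C = \frac{1}{20754} \approx 4.8183 \cdot 10^{-5}$
$n = 60$ ($n = 4 \cdot 15 = 60$)
$Z{\left(D \right)} = 57$ ($Z{\left(D \right)} = -3 + 60 = 57$)
$\frac{Z{\left(j \right)} + C}{H - 29044} = \frac{57 + \frac{1}{20754}}{-38165 - 29044} = \frac{1182979}{20754 \left(-67209\right)} = \frac{1182979}{20754} \left(- \frac{1}{67209}\right) = - \frac{1182979}{1394855586}$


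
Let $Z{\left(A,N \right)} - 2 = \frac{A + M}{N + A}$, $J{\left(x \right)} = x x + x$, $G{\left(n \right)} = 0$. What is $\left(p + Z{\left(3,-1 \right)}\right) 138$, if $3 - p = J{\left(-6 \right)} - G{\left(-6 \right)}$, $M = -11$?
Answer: $-4002$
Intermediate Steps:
$J{\left(x \right)} = x + x^{2}$ ($J{\left(x \right)} = x^{2} + x = x + x^{2}$)
$Z{\left(A,N \right)} = 2 + \frac{-11 + A}{A + N}$ ($Z{\left(A,N \right)} = 2 + \frac{A - 11}{N + A} = 2 + \frac{-11 + A}{A + N}$)
$p = -27$ ($p = 3 - \left(- 6 \left(1 - 6\right) - 0\right) = 3 - \left(\left(-6\right) \left(-5\right) + 0\right) = 3 - \left(30 + 0\right) = 3 - 30 = -27$)
$\left(p + Z{\left(3,-1 \right)}\right) 138 = \left(-27 + \frac{-11 + 2 \left(-1\right) + 3 \cdot 3}{3 - 1}\right) 138 = \left(-27 + \frac{-11 - 2 + 9}{2}\right) 138 = \left(-27 + \frac{1}{2} \left(-4\right)\right) 138 = \left(-27 - 2\right) 138 = \left(-29\right) 138 = -4002$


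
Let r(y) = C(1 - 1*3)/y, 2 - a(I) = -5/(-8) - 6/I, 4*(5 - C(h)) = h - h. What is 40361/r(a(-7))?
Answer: 1170469/280 ≈ 4180.3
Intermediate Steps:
C(h) = 5 (C(h) = 5 - (h - h)/4 = 5 - 1/4*0 = 5 + 0 = 5)
a(I) = 11/8 + 6/I (a(I) = 2 - (-5/(-8) - 6/I) = 2 - (-5*(-1/8) - 6/I) = 2 - (5/8 - 6/I) = 2 + (-5/8 + 6/I) = 11/8 + 6/I)
r(y) = 5/y
40361/r(a(-7)) = 40361/((5/(11/8 + 6/(-7)))) = 40361/((5/(11/8 + 6*(-1/7)))) = 40361/((5/(11/8 - 6/7))) = 40361/((5/(29/56))) = 40361/((5*(56/29))) = 40361/(280/29) = 40361*(29/280) = 1170469/280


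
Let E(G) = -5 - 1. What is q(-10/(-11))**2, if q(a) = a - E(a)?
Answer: 5776/121 ≈ 47.736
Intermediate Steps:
E(G) = -6
q(a) = 6 + a (q(a) = a - 1*(-6) = a + 6 = 6 + a)
q(-10/(-11))**2 = (6 - 10/(-11))**2 = (6 - 10*(-1/11))**2 = (6 + 10/11)**2 = (76/11)**2 = 5776/121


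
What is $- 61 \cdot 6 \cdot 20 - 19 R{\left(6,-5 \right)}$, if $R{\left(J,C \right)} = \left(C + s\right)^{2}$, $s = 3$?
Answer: $-7396$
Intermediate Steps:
$R{\left(J,C \right)} = \left(3 + C\right)^{2}$ ($R{\left(J,C \right)} = \left(C + 3\right)^{2} = \left(3 + C\right)^{2}$)
$- 61 \cdot 6 \cdot 20 - 19 R{\left(6,-5 \right)} = - 61 \cdot 6 \cdot 20 - 19 \left(3 - 5\right)^{2} = \left(-61\right) 120 - 19 \left(-2\right)^{2} = -7320 - 76 = -7396$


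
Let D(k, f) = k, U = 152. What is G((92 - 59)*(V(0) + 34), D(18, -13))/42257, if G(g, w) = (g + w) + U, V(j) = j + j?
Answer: 1292/42257 ≈ 0.030575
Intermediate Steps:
V(j) = 2*j
G(g, w) = 152 + g + w (G(g, w) = (g + w) + 152 = 152 + g + w)
G((92 - 59)*(V(0) + 34), D(18, -13))/42257 = (152 + (92 - 59)*(2*0 + 34) + 18)/42257 = (152 + 33*(0 + 34) + 18)*(1/42257) = (152 + 33*34 + 18)*(1/42257) = (152 + 1122 + 18)*(1/42257) = 1292*(1/42257) = 1292/42257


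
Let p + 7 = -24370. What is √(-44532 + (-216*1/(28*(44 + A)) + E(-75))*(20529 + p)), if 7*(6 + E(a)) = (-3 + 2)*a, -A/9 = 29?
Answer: 2*I*√739407567/217 ≈ 250.62*I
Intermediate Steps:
A = -261 (A = -9*29 = -261)
p = -24377 (p = -7 - 24370 = -24377)
E(a) = -6 - a/7 (E(a) = -6 + ((-3 + 2)*a)/7 = -6 + (-a)/7 = -6 - a/7)
√(-44532 + (-216*1/(28*(44 + A)) + E(-75))*(20529 + p)) = √(-44532 + (-216*1/(28*(44 - 261)) + (-6 - ⅐*(-75)))*(20529 - 24377)) = √(-44532 + (-216/(28*(-217)) + (-6 + 75/7))*(-3848)) = √(-44532 + (-216/(-6076) + 33/7)*(-3848)) = √(-44532 + (-216*(-1/6076) + 33/7)*(-3848)) = √(-44532 + (54/1519 + 33/7)*(-3848)) = √(-44532 + (7215/1519)*(-3848)) = √(-44532 - 27763320/1519) = √(-95407428/1519) = 2*I*√739407567/217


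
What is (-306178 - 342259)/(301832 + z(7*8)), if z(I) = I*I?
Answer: -648437/304968 ≈ -2.1262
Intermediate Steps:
z(I) = I²
(-306178 - 342259)/(301832 + z(7*8)) = (-306178 - 342259)/(301832 + (7*8)²) = -648437/(301832 + 56²) = -648437/(301832 + 3136) = -648437/304968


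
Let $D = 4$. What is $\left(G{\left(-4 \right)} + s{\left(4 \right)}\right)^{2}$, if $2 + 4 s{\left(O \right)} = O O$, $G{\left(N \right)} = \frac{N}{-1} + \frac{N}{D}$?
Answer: $\frac{169}{4} \approx 42.25$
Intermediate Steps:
$G{\left(N \right)} = - \frac{3 N}{4}$ ($G{\left(N \right)} = \frac{N}{-1} + \frac{N}{4} = N \left(-1\right) + N \frac{1}{4} = - N + \frac{N}{4} = - \frac{3 N}{4}$)
$s{\left(O \right)} = - \frac{1}{2} + \frac{O^{2}}{4}$ ($s{\left(O \right)} = - \frac{1}{2} + \frac{O O}{4} = - \frac{1}{2} + \frac{O^{2}}{4}$)
$\left(G{\left(-4 \right)} + s{\left(4 \right)}\right)^{2} = \left(\left(- \frac{3}{4}\right) \left(-4\right) - \left(\frac{1}{2} - \frac{4^{2}}{4}\right)\right)^{2} = \left(3 + \left(- \frac{1}{2} + \frac{1}{4} \cdot 16\right)\right)^{2} = \left(3 + \left(- \frac{1}{2} + 4\right)\right)^{2} = \left(3 + \frac{7}{2}\right)^{2} = \left(\frac{13}{2}\right)^{2} = \frac{169}{4}$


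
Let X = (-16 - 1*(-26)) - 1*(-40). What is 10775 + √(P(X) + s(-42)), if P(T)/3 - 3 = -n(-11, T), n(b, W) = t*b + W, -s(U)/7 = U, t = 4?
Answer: 10775 + √285 ≈ 10792.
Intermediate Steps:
s(U) = -7*U
n(b, W) = W + 4*b (n(b, W) = 4*b + W = W + 4*b)
X = 50 (X = (-16 + 26) + 40 = 10 + 40 = 50)
P(T) = 141 - 3*T (P(T) = 9 + 3*(-(T + 4*(-11))) = 9 + 3*(-(T - 44)) = 9 + 3*(-(-44 + T)) = 9 + 3*(44 - T) = 9 + (132 - 3*T) = 141 - 3*T)
10775 + √(P(X) + s(-42)) = 10775 + √((141 - 3*50) - 7*(-42)) = 10775 + √((141 - 150) + 294) = 10775 + √(-9 + 294) = 10775 + √285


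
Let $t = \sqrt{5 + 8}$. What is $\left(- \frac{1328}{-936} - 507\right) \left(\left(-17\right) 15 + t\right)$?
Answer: $\frac{5028005}{39} - \frac{59153 \sqrt{13}}{117} \approx 1.271 \cdot 10^{5}$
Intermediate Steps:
$t = \sqrt{13} \approx 3.6056$
$\left(- \frac{1328}{-936} - 507\right) \left(\left(-17\right) 15 + t\right) = \left(- \frac{1328}{-936} - 507\right) \left(\left(-17\right) 15 + \sqrt{13}\right) = \left(\left(-1328\right) \left(- \frac{1}{936}\right) - 507\right) \left(-255 + \sqrt{13}\right) = \left(\frac{166}{117} - 507\right) \left(-255 + \sqrt{13}\right) = - \frac{59153 \left(-255 + \sqrt{13}\right)}{117} = \frac{5028005}{39} - \frac{59153 \sqrt{13}}{117}$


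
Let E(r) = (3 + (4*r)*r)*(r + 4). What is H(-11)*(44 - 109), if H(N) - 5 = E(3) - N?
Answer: -18785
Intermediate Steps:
E(r) = (3 + 4*r²)*(4 + r)
H(N) = 278 - N (H(N) = 5 + ((12 + 3*3 + 4*3³ + 16*3²) - N) = 5 + ((12 + 9 + 4*27 + 16*9) - N) = 5 + ((12 + 9 + 108 + 144) - N) = 5 + (273 - N) = 278 - N)
H(-11)*(44 - 109) = (278 - 1*(-11))*(44 - 109) = (278 + 11)*(-65) = 289*(-65) = -18785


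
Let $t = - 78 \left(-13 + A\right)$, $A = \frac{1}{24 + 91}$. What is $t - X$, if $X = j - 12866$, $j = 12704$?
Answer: $\frac{135162}{115} \approx 1175.3$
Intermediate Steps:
$X = -162$ ($X = 12704 - 12866 = -162$)
$A = \frac{1}{115} \approx 0.0086956$
$t = \frac{116532}{115}$ ($t = - 78 \left(-13 + \frac{1}{115}\right) = \left(-78\right) \left(- \frac{1494}{115}\right) = \frac{116532}{115} \approx 1013.3$)
$t - X = \frac{116532}{115} - -162 = \frac{116532}{115} + 162 = \frac{135162}{115}$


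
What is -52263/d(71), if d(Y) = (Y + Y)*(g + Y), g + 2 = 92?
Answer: -52263/22862 ≈ -2.2860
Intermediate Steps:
g = 90 (g = -2 + 92 = 90)
d(Y) = 2*Y*(90 + Y) (d(Y) = (Y + Y)*(90 + Y) = (2*Y)*(90 + Y) = 2*Y*(90 + Y))
-52263/d(71) = -52263*1/(142*(90 + 71)) = -52263/(2*71*161) = -52263/22862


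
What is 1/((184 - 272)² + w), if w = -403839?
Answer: -1/396095 ≈ -2.5246e-6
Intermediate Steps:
1/((184 - 272)² + w) = 1/((184 - 272)² - 403839) = 1/((-88)² - 403839) = 1/(7744 - 403839) = 1/(-396095) = -1/396095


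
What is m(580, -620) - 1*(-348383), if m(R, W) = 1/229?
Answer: 79779708/229 ≈ 3.4838e+5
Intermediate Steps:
m(R, W) = 1/229
m(580, -620) - 1*(-348383) = 1/229 - 1*(-348383) = 1/229 + 348383 = 79779708/229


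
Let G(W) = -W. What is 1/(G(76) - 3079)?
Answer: -1/3155 ≈ -0.00031696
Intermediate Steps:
1/(G(76) - 3079) = 1/(-1*76 - 3079) = 1/(-76 - 3079) = 1/(-3155) = -1/3155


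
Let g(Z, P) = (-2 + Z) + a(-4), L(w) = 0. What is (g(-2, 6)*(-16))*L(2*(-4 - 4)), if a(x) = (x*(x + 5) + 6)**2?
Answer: 0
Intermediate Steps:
a(x) = (6 + x*(5 + x))**2 (a(x) = (x*(5 + x) + 6)**2 = (6 + x*(5 + x))**2)
g(Z, P) = 2 + Z (g(Z, P) = (-2 + Z) + (6 + (-4)**2 + 5*(-4))**2 = (-2 + Z) + (6 + 16 - 20)**2 = (-2 + Z) + 2**2 = (-2 + Z) + 4 = 2 + Z)
(g(-2, 6)*(-16))*L(2*(-4 - 4)) = ((2 - 2)*(-16))*0 = (0*(-16))*0 = 0*0 = 0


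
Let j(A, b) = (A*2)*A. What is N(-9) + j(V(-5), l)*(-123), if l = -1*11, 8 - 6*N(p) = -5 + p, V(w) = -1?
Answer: -727/3 ≈ -242.33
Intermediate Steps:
N(p) = 13/6 - p/6 (N(p) = 4/3 - (-5 + p)/6 = 4/3 + (5/6 - p/6) = 13/6 - p/6)
l = -11
j(A, b) = 2*A**2 (j(A, b) = (2*A)*A = 2*A**2)
N(-9) + j(V(-5), l)*(-123) = (13/6 - 1/6*(-9)) + (2*(-1)**2)*(-123) = (13/6 + 3/2) + (2*1)*(-123) = 11/3 + 2*(-123) = 11/3 - 246 = -727/3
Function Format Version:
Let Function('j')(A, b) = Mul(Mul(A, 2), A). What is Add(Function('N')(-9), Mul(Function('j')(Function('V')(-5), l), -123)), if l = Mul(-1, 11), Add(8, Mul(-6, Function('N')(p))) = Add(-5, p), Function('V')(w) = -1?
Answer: Rational(-727, 3) ≈ -242.33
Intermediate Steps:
Function('N')(p) = Add(Rational(13, 6), Mul(Rational(-1, 6), p)) (Function('N')(p) = Add(Rational(4, 3), Mul(Rational(-1, 6), Add(-5, p))) = Add(Rational(4, 3), Add(Rational(5, 6), Mul(Rational(-1, 6), p))) = Add(Rational(13, 6), Mul(Rational(-1, 6), p)))
l = -11
Function('j')(A, b) = Mul(2, Pow(A, 2)) (Function('j')(A, b) = Mul(Mul(2, A), A) = Mul(2, Pow(A, 2)))
Add(Function('N')(-9), Mul(Function('j')(Function('V')(-5), l), -123)) = Add(Add(Rational(13, 6), Mul(Rational(-1, 6), -9)), Mul(Mul(2, Pow(-1, 2)), -123)) = Add(Add(Rational(13, 6), Rational(3, 2)), Mul(Mul(2, 1), -123)) = Add(Rational(11, 3), Mul(2, -123)) = Add(Rational(11, 3), -246) = Rational(-727, 3)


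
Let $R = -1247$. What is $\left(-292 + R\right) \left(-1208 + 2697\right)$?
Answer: $-2291571$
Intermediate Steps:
$\left(-292 + R\right) \left(-1208 + 2697\right) = \left(-292 - 1247\right) \left(-1208 + 2697\right) = \left(-1539\right) 1489 = -2291571$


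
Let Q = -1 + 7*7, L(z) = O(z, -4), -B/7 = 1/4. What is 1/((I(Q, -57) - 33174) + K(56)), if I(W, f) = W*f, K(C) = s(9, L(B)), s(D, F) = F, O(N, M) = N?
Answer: -4/143647 ≈ -2.7846e-5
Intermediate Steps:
B = -7/4 ≈ -1.7500
L(z) = z
K(C) = -7/4
Q = 48 (Q = -1 + 49 = 48)
1/((I(Q, -57) - 33174) + K(56)) = 1/((48*(-57) - 33174) - 7/4) = 1/((-2736 - 33174) - 7/4) = 1/(-35910 - 7/4) = 1/(-143647/4) = -4/143647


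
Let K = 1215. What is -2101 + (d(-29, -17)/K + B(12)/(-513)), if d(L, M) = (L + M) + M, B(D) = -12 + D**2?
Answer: -5389858/2565 ≈ -2101.3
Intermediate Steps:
d(L, M) = L + 2*M
-2101 + (d(-29, -17)/K + B(12)/(-513)) = -2101 + ((-29 + 2*(-17))/1215 + (-12 + 12**2)/(-513)) = -2101 + ((-29 - 34)*(1/1215) + (-12 + 144)*(-1/513)) = -2101 + (-63*1/1215 + 132*(-1/513)) = -2101 + (-7/135 - 44/171) = -2101 - 793/2565 = -5389858/2565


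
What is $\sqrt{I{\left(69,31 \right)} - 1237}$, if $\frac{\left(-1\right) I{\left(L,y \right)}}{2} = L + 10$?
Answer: $3 i \sqrt{155} \approx 37.35 i$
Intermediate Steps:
$I{\left(L,y \right)} = -20 - 2 L$ ($I{\left(L,y \right)} = - 2 \left(L + 10\right) = - 2 \left(10 + L\right) = -20 - 2 L$)
$\sqrt{I{\left(69,31 \right)} - 1237} = \sqrt{\left(-20 - 138\right) - 1237} = \sqrt{-158 - 1237} = \sqrt{-1395} = 3 i \sqrt{155}$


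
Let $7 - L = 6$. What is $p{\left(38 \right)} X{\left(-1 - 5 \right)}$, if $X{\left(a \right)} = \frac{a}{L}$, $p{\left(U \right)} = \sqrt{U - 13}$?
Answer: $-30$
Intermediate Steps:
$L = 1$ ($L = 7 - 6 = 1$)
$p{\left(U \right)} = \sqrt{-13 + U}$
$X{\left(a \right)} = a$ ($X{\left(a \right)} = \frac{a}{1} = a 1 = a$)
$p{\left(38 \right)} X{\left(-1 - 5 \right)} = \sqrt{-13 + 38} \left(-1 - 5\right) = \sqrt{25} \left(-1 - 5\right) = 5 \left(-6\right) = -30$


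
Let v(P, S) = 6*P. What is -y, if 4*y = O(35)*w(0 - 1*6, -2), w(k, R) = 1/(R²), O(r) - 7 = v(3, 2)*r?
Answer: -637/16 ≈ -39.813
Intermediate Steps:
O(r) = 7 + 18*r (O(r) = 7 + (6*3)*r = 7 + 18*r)
w(k, R) = R⁻²
y = 637/16 (y = ((7 + 18*35)/(-2)²)/4 = ((7 + 630)*(¼))/4 = (637*(¼))/4 = (¼)*(637/4) = 637/16 ≈ 39.813)
-y = -1*637/16 = -637/16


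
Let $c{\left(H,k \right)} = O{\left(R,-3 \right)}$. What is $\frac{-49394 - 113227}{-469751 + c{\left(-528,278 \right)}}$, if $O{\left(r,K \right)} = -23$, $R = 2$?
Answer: $\frac{162621}{469774} \approx 0.34617$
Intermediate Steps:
$c{\left(H,k \right)} = -23$
$\frac{-49394 - 113227}{-469751 + c{\left(-528,278 \right)}} = \frac{-49394 - 113227}{-469751 - 23} = - \frac{162621}{-469774} = \left(-162621\right) \left(- \frac{1}{469774}\right) = \frac{162621}{469774}$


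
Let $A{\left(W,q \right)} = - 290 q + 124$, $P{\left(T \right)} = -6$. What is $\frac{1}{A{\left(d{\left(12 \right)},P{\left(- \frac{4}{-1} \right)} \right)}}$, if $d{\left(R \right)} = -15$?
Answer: $\frac{1}{1864} \approx 0.00053648$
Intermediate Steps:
$A{\left(W,q \right)} = 124 - 290 q$
$\frac{1}{A{\left(d{\left(12 \right)},P{\left(- \frac{4}{-1} \right)} \right)}} = \frac{1}{124 - -1740} = \frac{1}{124 + 1740} = \frac{1}{1864}$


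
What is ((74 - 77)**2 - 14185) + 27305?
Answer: 13129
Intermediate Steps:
((74 - 77)**2 - 14185) + 27305 = ((-3)**2 - 14185) + 27305 = (9 - 14185) + 27305 = -14176 + 27305 = 13129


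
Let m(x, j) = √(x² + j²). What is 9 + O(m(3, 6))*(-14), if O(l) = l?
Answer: 9 - 42*√5 ≈ -84.915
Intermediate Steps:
m(x, j) = √(j² + x²)
9 + O(m(3, 6))*(-14) = 9 + √(6² + 3²)*(-14) = 9 + √(36 + 9)*(-14) = 9 + √45*(-14) = 9 + (3*√5)*(-14) = 9 - 42*√5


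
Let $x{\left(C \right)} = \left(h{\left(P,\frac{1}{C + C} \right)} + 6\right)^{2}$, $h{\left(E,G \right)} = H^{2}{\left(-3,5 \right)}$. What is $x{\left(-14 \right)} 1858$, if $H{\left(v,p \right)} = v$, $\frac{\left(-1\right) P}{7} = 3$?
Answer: $418050$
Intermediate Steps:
$P = -21$ ($P = \left(-7\right) 3 = -21$)
$h{\left(E,G \right)} = 9$ ($h{\left(E,G \right)} = \left(-3\right)^{2} = 9$)
$x{\left(C \right)} = 225$ ($x{\left(C \right)} = \left(9 + 6\right)^{2} = 15^{2} = 225$)
$x{\left(-14 \right)} 1858 = 225 \cdot 1858 = 418050$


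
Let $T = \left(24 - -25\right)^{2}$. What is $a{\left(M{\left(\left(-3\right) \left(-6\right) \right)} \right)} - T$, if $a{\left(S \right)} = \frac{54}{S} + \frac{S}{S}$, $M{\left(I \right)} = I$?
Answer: $-2397$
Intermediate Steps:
$T = 2401$ ($T = \left(24 + \left(-14 + 39\right)\right)^{2} = \left(24 + 25\right)^{2} = 49^{2} = 2401$)
$a{\left(S \right)} = 1 + \frac{54}{S}$ ($a{\left(S \right)} = \frac{54}{S} + 1 = 1 + \frac{54}{S}$)
$a{\left(M{\left(\left(-3\right) \left(-6\right) \right)} \right)} - T = \frac{54 - -18}{\left(-3\right) \left(-6\right)} - 2401 = \frac{54 + 18}{18} - 2401 = \frac{1}{18} \cdot 72 - 2401 = 4 - 2401 = -2397$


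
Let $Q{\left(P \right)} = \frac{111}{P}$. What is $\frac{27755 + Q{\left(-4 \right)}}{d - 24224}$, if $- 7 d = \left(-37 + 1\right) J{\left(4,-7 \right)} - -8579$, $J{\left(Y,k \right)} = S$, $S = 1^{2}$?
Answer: $- \frac{776363}{712444} \approx -1.0897$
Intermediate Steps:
$S = 1$
$J{\left(Y,k \right)} = 1$
$d = - \frac{8543}{7}$ ($d = - \frac{\left(-37 + 1\right) 1 - -8579}{7} = - \frac{\left(-36\right) 1 + 8579}{7} = - \frac{-36 + 8579}{7} = \left(- \frac{1}{7}\right) 8543 = - \frac{8543}{7} \approx -1220.4$)
$\frac{27755 + Q{\left(-4 \right)}}{d - 24224} = \frac{27755 + \frac{111}{-4}}{- \frac{8543}{7} - 24224} = \frac{27755 + 111 \left(- \frac{1}{4}\right)}{- \frac{8543}{7} - 24224} = \frac{27755 - \frac{111}{4}}{- \frac{178111}{7}} = \frac{110909}{4} \left(- \frac{7}{178111}\right) = - \frac{776363}{712444}$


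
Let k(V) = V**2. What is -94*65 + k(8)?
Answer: -6046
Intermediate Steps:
-94*65 + k(8) = -94*65 + 8**2 = -6110 + 64 = -6046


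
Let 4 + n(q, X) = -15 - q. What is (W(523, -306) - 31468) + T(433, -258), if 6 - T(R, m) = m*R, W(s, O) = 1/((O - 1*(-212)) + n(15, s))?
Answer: 10272255/128 ≈ 80252.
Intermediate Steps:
n(q, X) = -19 - q (n(q, X) = -4 + (-15 - q) = -19 - q)
W(s, O) = 1/(178 + O) (W(s, O) = 1/((O - 1*(-212)) + (-19 - 1*15)) = 1/((O + 212) + (-19 - 15)) = 1/((212 + O) - 34) = 1/(178 + O))
T(R, m) = 6 - R*m (T(R, m) = 6 - m*R = 6 - R*m)
(W(523, -306) - 31468) + T(433, -258) = (1/(178 - 306) - 31468) + (6 - 1*433*(-258)) = (1/(-128) - 31468) + (6 + 111714) = (-1/128 - 31468) + 111720 = -4027905/128 + 111720 = 10272255/128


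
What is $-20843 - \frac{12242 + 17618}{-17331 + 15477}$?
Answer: $- \frac{19306531}{927} \approx -20827.0$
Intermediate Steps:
$-20843 - \frac{12242 + 17618}{-17331 + 15477} = -20843 - \frac{29860}{-1854} = -20843 - 29860 \left(- \frac{1}{1854}\right) = -20843 - - \frac{14930}{927} = -20843 + \frac{14930}{927} = - \frac{19306531}{927}$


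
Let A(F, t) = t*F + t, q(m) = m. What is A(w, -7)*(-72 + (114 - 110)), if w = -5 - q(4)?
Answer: -3808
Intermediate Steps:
w = -9 (w = -5 - 1*4 = -5 - 4 = -9)
A(F, t) = t + F*t (A(F, t) = F*t + t = t + F*t)
A(w, -7)*(-72 + (114 - 110)) = (-7*(1 - 9))*(-72 + (114 - 110)) = (-7*(-8))*(-72 + 4) = 56*(-68) = -3808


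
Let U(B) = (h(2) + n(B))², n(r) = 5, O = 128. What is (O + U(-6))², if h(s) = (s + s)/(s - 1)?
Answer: 43681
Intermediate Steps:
h(s) = 2*s/(-1 + s) (h(s) = (2*s)/(-1 + s) = 2*s/(-1 + s))
U(B) = 81 (U(B) = (2*2/(-1 + 2) + 5)² = (2*2/1 + 5)² = (2*2*1 + 5)² = (4 + 5)² = 9² = 81)
(O + U(-6))² = (128 + 81)² = 209² = 43681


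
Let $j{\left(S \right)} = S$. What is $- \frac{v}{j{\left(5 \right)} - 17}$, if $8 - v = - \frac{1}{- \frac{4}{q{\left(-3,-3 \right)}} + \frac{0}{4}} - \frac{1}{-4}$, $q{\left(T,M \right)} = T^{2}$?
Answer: $\frac{11}{24} \approx 0.45833$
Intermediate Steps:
$v = \frac{11}{2}$ ($v = 8 - \left(- \frac{1}{- \frac{4}{\left(-3\right)^{2}} + \frac{0}{4}} - \frac{1}{-4}\right) = 8 - \left(- \frac{1}{- \frac{4}{9} + 0 \cdot \frac{1}{4}} - - \frac{1}{4}\right) = 8 - \left(- \frac{1}{\left(-4\right) \frac{1}{9} + 0} + \frac{1}{4}\right) = 8 - \left(- \frac{1}{- \frac{4}{9} + 0} + \frac{1}{4}\right) = 8 - \left(- \frac{1}{- \frac{4}{9}} + \frac{1}{4}\right) = 8 - \left(\left(-1\right) \left(- \frac{9}{4}\right) + \frac{1}{4}\right) = 8 - \left(\frac{9}{4} + \frac{1}{4}\right) = 8 - \frac{5}{2} = \frac{11}{2} \approx 5.5$)
$- \frac{v}{j{\left(5 \right)} - 17} = - \frac{11}{\left(5 - 17\right) 2} = - \frac{11}{\left(-12\right) 2} = - \frac{\left(-1\right) 11}{12 \cdot 2} = \left(-1\right) \left(- \frac{11}{24}\right) = \frac{11}{24}$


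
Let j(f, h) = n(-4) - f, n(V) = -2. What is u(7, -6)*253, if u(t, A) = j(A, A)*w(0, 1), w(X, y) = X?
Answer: 0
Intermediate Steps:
j(f, h) = -2 - f
u(t, A) = 0 (u(t, A) = (-2 - A)*0 = 0)
u(7, -6)*253 = 0*253 = 0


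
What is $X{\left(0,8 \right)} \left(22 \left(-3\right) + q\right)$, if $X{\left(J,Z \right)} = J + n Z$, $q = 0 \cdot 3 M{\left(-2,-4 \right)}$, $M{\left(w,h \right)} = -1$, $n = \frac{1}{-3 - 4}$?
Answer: $\frac{528}{7} \approx 75.429$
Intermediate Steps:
$n = - \frac{1}{7}$ ($n = \frac{1}{-7} = - \frac{1}{7} \approx -0.14286$)
$q = 0$ ($q = 0 \cdot 3 \left(-1\right) = 0 \left(-1\right) = 0$)
$X{\left(J,Z \right)} = J - \frac{Z}{7}$
$X{\left(0,8 \right)} \left(22 \left(-3\right) + q\right) = \left(0 - \frac{8}{7}\right) \left(22 \left(-3\right) + 0\right) = \left(0 - \frac{8}{7}\right) \left(-66 + 0\right) = \left(- \frac{8}{7}\right) \left(-66\right) = \frac{528}{7}$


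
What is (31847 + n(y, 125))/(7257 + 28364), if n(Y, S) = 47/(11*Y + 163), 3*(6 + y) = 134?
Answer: 56210096/62871065 ≈ 0.89405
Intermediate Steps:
y = 116/3 (y = -6 + (⅓)*134 = -6 + 134/3 = 116/3 ≈ 38.667)
n(Y, S) = 47/(163 + 11*Y)
(31847 + n(y, 125))/(7257 + 28364) = (31847 + 47/(163 + 11*(116/3)))/(7257 + 28364) = (31847 + 47/(163 + 1276/3))/35621 = (31847 + 47/(1765/3))*(1/35621) = (31847 + 47*(3/1765))*(1/35621) = (31847 + 141/1765)*(1/35621) = (56210096/1765)*(1/35621) = 56210096/62871065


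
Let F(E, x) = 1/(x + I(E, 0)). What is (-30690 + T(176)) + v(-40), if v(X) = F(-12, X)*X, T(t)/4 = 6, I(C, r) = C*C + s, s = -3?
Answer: -3097306/101 ≈ -30666.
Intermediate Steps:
I(C, r) = -3 + C**2 (I(C, r) = C*C - 3 = C**2 - 3 = -3 + C**2)
F(E, x) = 1/(-3 + x + E**2) (F(E, x) = 1/(x + (-3 + E**2)) = 1/(-3 + x + E**2))
T(t) = 24 (T(t) = 4*6 = 24)
v(X) = X/(141 + X) (v(X) = X/(-3 + X + (-12)**2) = X/(-3 + X + 144) = X/(141 + X))
(-30690 + T(176)) + v(-40) = (-30690 + 24) - 40/(141 - 40) = -30666 - 40/101 = -3097306/101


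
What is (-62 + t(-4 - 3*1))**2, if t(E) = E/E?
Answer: 3721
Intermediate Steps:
t(E) = 1
(-62 + t(-4 - 3*1))**2 = (-62 + 1)**2 = (-61)**2 = 3721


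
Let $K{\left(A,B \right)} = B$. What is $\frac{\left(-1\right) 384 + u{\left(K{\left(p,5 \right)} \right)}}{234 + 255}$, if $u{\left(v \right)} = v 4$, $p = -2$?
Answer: $- \frac{364}{489} \approx -0.74438$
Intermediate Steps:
$u{\left(v \right)} = 4 v$
$\frac{\left(-1\right) 384 + u{\left(K{\left(p,5 \right)} \right)}}{234 + 255} = \frac{\left(-1\right) 384 + 4 \cdot 5}{234 + 255} = \frac{-384 + 20}{489} = \left(-364\right) \frac{1}{489} = - \frac{364}{489}$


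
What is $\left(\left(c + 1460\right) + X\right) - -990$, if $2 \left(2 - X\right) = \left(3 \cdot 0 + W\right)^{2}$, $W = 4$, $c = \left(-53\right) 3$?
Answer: $2285$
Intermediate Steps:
$c = -159$
$X = -6$ ($X = 2 - \frac{\left(3 \cdot 0 + 4\right)^{2}}{2} = 2 - \frac{\left(0 + 4\right)^{2}}{2} = 2 - \frac{4^{2}}{2} = 2 - 8 = -6$)
$\left(\left(c + 1460\right) + X\right) - -990 = \left(\left(-159 + 1460\right) - 6\right) - -990 = \left(1301 - 6\right) + 990 = 1295 + 990 = 2285$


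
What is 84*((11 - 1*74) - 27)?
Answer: -7560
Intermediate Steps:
84*((11 - 1*74) - 27) = 84*((11 - 74) - 27) = 84*(-63 - 27) = 84*(-90) = -7560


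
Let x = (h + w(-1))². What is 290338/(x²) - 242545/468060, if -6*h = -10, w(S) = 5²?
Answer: 26822518667/479293440000 ≈ 0.055963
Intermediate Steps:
w(S) = 25
h = 5/3 (h = -⅙*(-10) = 5/3 ≈ 1.6667)
x = 6400/9 (x = (5/3 + 25)² = (80/3)² = 6400/9 ≈ 711.11)
290338/(x²) - 242545/468060 = 290338/((6400/9)²) - 242545/468060 = 290338/(40960000/81) - 242545*1/468060 = 290338*(81/40960000) - 48509/93612 = 11758689/20480000 - 48509/93612 = 26822518667/479293440000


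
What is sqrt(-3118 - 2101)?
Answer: I*sqrt(5219) ≈ 72.243*I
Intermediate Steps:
sqrt(-3118 - 2101) = sqrt(-5219) = I*sqrt(5219)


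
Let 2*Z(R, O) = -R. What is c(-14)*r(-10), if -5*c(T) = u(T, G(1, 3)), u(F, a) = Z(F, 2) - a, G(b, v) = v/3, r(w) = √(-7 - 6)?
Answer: -6*I*√13/5 ≈ -4.3267*I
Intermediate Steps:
r(w) = I*√13 (r(w) = √(-13) = I*√13)
Z(R, O) = -R/2 (Z(R, O) = (-R)/2 = -R/2)
G(b, v) = v/3 (G(b, v) = v*(⅓) = v/3)
u(F, a) = -a - F/2 (u(F, a) = -F/2 - a = -a - F/2)
c(T) = ⅕ + T/10 (c(T) = -(-3/3 - T/2)/5 = -(-1*1 - T/2)/5 = -(-1 - T/2)/5 = ⅕ + T/10)
c(-14)*r(-10) = (⅕ + (⅒)*(-14))*(I*√13) = (⅕ - 7/5)*(I*√13) = -6*I*√13/5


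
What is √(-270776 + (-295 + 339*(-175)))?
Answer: 2*I*√82599 ≈ 574.8*I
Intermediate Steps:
√(-270776 + (-295 + 339*(-175))) = √(-270776 + (-295 - 59325)) = √(-270776 - 59620) = √(-330396) = 2*I*√82599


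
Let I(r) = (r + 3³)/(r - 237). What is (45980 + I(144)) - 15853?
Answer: 933880/31 ≈ 30125.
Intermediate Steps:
I(r) = (27 + r)/(-237 + r) (I(r) = (r + 27)/(-237 + r) = (27 + r)/(-237 + r))
(45980 + I(144)) - 15853 = (45980 + (27 + 144)/(-237 + 144)) - 15853 = (45980 + 171/(-93)) - 15853 = (45980 - 1/93*171) - 15853 = (45980 - 57/31) - 15853 = 1425323/31 - 15853 = 933880/31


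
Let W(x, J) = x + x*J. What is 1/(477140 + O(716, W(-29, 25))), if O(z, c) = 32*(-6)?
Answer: 1/476948 ≈ 2.0967e-6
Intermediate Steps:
W(x, J) = x + J*x
O(z, c) = -192
1/(477140 + O(716, W(-29, 25))) = 1/(477140 - 192) = 1/476948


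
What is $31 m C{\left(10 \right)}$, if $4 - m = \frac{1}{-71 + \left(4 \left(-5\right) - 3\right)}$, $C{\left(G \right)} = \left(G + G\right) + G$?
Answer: $\frac{175305}{47} \approx 3729.9$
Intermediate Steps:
$C{\left(G \right)} = 3 G$ ($C{\left(G \right)} = 2 G + G = 3 G$)
$m = \frac{377}{94}$ ($m = 4 - \frac{1}{-71 + \left(4 \left(-5\right) - 3\right)} = 4 - \frac{1}{-71 - 23} = 4 - \frac{1}{-94} = 4 - - \frac{1}{94} = 4 + \frac{1}{94} = \frac{377}{94} \approx 4.0106$)
$31 m C{\left(10 \right)} = 31 \cdot \frac{377}{94} \cdot 3 \cdot 10 = \frac{11687}{94} \cdot 30 = \frac{175305}{47}$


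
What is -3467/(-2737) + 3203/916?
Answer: 11942383/2507092 ≈ 4.7634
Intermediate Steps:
-3467/(-2737) + 3203/916 = -3467*(-1/2737) + 3203*(1/916) = 3467/2737 + 3203/916 = 11942383/2507092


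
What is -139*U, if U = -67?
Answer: 9313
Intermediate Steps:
-139*U = -139*(-67) = 9313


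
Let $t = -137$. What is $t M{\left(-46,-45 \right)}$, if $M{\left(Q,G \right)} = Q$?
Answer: $6302$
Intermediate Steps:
$t M{\left(-46,-45 \right)} = \left(-137\right) \left(-46\right) = 6302$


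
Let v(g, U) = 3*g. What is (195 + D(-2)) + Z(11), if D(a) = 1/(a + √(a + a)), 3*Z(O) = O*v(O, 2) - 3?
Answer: 1259/4 - I/4 ≈ 314.75 - 0.25*I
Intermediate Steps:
Z(O) = -1 + O² (Z(O) = (O*(3*O) - 3)/3 = (3*O² - 3)/3 = (-3 + 3*O²)/3 = -1 + O²)
D(a) = 1/(a + √2*√a) (D(a) = 1/(a + √(2*a)) = 1/(a + √2*√a))
(195 + D(-2)) + Z(11) = (195 + 1/(-2 + √2*√(-2))) + (-1 + 11²) = (195 + 1/(-2 + √2*(I*√2))) + (-1 + 121) = (195 + 1/(-2 + 2*I)) + 120 = (195 + (-2 - 2*I)/8) + 120 = 315 + (-2 - 2*I)/8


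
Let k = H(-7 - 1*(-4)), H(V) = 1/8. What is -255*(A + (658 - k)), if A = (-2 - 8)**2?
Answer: -1546065/8 ≈ -1.9326e+5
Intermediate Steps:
A = 100 (A = (-10)**2 = 100)
H(V) = 1/8
k = 1/8 ≈ 0.12500
-255*(A + (658 - k)) = -255*(100 + (658 - 1*1/8)) = -255*(100 + (658 - 1/8)) = -255*(100 + 5263/8) = -255*6063/8 = -1546065/8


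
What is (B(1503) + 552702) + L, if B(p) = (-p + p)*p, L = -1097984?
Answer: -545282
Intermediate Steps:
B(p) = 0 (B(p) = 0*p = 0)
(B(1503) + 552702) + L = (0 + 552702) - 1097984 = 552702 - 1097984 = -545282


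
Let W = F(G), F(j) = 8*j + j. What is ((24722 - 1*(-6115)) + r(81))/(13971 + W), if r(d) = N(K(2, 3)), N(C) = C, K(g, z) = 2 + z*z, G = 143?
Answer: 15424/7629 ≈ 2.0218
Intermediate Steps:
F(j) = 9*j
K(g, z) = 2 + z²
r(d) = 11 (r(d) = 2 + 3² = 2 + 9 = 11)
W = 1287 (W = 9*143 = 1287)
((24722 - 1*(-6115)) + r(81))/(13971 + W) = ((24722 - 1*(-6115)) + 11)/(13971 + 1287) = ((24722 + 6115) + 11)/15258 = (30837 + 11)*(1/15258) = 30848*(1/15258) = 15424/7629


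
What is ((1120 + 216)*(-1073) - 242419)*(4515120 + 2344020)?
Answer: -11495555105580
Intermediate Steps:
((1120 + 216)*(-1073) - 242419)*(4515120 + 2344020) = (1336*(-1073) - 242419)*6859140 = (-1433528 - 242419)*6859140 = -1675947*6859140 = -11495555105580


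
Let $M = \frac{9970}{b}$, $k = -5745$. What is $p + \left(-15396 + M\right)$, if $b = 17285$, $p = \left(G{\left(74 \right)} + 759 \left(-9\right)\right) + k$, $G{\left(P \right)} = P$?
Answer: $- \frac{96441392}{3457} \approx -27897.0$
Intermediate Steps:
$p = -12502$ ($p = \left(74 + 759 \left(-9\right)\right) - 5745 = \left(74 - 6831\right) - 5745 = -6757 - 5745 = -12502$)
$M = \frac{1994}{3457}$ ($M = \frac{9970}{17285} = 9970 \cdot \frac{1}{17285} = \frac{1994}{3457} \approx 0.5768$)
$p + \left(-15396 + M\right) = -12502 + \left(-15396 + \frac{1994}{3457}\right) = -12502 - \frac{53221978}{3457} = - \frac{96441392}{3457}$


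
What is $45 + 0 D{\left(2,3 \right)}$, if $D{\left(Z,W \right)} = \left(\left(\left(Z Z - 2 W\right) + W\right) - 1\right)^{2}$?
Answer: $45$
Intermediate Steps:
$D{\left(Z,W \right)} = \left(-1 + Z^{2} - W\right)^{2}$ ($D{\left(Z,W \right)} = \left(\left(\left(Z^{2} - 2 W\right) + W\right) - 1\right)^{2} = \left(\left(Z^{2} - W\right) - 1\right)^{2} = \left(-1 + Z^{2} - W\right)^{2}$)
$45 + 0 D{\left(2,3 \right)} = 45 + 0 \left(1 + 3 - 2^{2}\right)^{2} = 45 + 0 \left(1 + 3 - 4\right)^{2} = 45 + 0 \cdot 0^{2} = 45 + 0 \cdot 0 = 45 + 0 = 45$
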